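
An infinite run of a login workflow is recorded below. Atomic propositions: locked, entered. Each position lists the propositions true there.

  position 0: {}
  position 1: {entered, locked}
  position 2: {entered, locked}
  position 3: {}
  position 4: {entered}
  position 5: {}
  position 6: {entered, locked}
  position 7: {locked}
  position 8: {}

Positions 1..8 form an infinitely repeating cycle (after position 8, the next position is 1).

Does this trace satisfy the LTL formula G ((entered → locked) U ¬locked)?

Holds

(entered → locked) U ¬locked holds at every position 0..8, and those are all positions ever visited, so G ((entered → locked) U ¬locked) holds.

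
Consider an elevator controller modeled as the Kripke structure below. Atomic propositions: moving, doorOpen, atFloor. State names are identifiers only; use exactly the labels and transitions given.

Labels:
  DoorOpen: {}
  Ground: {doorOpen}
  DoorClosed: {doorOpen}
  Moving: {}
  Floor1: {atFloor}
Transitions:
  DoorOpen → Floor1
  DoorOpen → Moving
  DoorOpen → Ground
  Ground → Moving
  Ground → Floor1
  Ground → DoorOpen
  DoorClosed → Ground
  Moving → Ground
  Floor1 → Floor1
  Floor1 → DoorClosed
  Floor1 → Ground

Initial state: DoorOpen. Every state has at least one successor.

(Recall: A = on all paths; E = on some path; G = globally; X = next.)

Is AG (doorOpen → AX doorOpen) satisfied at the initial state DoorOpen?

Violated

States satisfying doorOpen → AX doorOpen: {DoorOpen, DoorClosed, Moving, Floor1}.
States satisfying AG (doorOpen → AX doorOpen): ∅.
Ground is reachable from DoorOpen and violates doorOpen → AX doorOpen, so AG fails at DoorOpen.
DoorOpen ∉ Sat(AG (doorOpen → AX doorOpen)).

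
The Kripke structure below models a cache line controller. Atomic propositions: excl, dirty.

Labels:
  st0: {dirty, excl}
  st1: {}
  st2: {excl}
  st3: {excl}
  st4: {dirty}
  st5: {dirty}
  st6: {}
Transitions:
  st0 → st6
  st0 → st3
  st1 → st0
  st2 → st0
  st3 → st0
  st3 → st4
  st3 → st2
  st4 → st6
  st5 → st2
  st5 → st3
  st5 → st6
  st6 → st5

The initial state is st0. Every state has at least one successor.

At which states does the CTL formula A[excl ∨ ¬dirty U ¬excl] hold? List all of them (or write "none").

{st1, st4, st5, st6}

States satisfying excl ∨ ¬dirty: {st0, st1, st2, st3, st6}.
States satisfying ¬excl: {st1, st4, st5, st6}.
States satisfying A[excl ∨ ¬dirty U ¬excl]: {st1, st4, st5, st6}.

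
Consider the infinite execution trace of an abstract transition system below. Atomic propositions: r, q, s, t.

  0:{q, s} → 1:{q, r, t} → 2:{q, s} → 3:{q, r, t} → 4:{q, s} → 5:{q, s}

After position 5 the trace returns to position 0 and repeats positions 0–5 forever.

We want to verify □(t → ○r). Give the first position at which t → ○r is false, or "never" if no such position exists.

1

Check t → ○r at each position in order: 0 ✓.
At position 1 the labels are {q, r, t} and the next position 2 has {q, s}, so t → ○r is false there. This is the first violation.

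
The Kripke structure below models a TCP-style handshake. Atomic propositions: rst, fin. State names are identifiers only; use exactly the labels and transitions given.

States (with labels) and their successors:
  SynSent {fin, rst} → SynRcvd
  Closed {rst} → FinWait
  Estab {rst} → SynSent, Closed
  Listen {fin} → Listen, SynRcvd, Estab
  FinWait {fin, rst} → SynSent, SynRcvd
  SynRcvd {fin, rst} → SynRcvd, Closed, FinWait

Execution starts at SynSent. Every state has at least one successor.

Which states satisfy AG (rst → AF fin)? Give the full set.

States satisfying rst → AF fin: {SynSent, Closed, Estab, Listen, FinWait, SynRcvd}.
States satisfying AG (rst → AF fin): {SynSent, Closed, Estab, Listen, FinWait, SynRcvd}.

{SynSent, Closed, Estab, Listen, FinWait, SynRcvd}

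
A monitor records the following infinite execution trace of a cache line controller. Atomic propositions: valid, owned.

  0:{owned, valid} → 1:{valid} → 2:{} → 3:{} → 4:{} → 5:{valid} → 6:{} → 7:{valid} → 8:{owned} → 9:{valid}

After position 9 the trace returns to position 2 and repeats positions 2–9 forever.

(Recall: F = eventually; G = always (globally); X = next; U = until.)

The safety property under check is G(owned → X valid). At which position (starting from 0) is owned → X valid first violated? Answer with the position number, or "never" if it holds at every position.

owned → X valid holds at every position 0..9, and those are all the positions the trace ever visits, so the invariant G(owned → X valid) is never violated.

never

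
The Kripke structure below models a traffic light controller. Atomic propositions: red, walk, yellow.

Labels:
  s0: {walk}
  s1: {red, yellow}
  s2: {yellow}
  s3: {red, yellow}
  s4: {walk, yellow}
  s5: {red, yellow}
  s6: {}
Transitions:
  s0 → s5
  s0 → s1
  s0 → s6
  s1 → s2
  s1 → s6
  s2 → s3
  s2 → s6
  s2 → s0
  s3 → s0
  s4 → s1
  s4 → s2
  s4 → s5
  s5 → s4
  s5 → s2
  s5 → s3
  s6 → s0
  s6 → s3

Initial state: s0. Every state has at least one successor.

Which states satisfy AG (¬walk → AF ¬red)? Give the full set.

States satisfying ¬walk → AF ¬red: {s0, s1, s2, s3, s4, s5, s6}.
States satisfying AG (¬walk → AF ¬red): {s0, s1, s2, s3, s4, s5, s6}.

{s0, s1, s2, s3, s4, s5, s6}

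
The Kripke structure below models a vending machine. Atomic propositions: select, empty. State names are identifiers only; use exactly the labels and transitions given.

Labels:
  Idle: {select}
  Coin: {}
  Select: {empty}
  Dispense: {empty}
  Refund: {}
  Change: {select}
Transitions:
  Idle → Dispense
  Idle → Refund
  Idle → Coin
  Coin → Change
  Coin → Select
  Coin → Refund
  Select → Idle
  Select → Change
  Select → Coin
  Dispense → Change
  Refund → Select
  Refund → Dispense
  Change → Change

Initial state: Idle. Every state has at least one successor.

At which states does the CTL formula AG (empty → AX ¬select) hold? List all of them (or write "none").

States satisfying empty → AX ¬select: {Idle, Coin, Refund, Change}.
States satisfying AG (empty → AX ¬select): {Change}.

{Change}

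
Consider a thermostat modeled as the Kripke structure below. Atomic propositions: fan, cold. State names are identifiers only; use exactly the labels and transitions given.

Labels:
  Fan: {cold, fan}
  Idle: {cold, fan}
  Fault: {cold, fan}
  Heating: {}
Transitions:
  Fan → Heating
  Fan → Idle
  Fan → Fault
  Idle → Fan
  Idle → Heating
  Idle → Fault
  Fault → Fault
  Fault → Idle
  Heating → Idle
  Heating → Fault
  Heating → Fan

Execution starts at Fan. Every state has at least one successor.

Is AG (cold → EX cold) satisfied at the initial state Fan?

Holds

States satisfying cold → EX cold: {Fan, Idle, Fault, Heating}.
States satisfying AG (cold → EX cold): {Fan, Idle, Fault, Heating}.
Every state reachable from Fan satisfies cold → EX cold.
Fan ∈ Sat(AG (cold → EX cold)).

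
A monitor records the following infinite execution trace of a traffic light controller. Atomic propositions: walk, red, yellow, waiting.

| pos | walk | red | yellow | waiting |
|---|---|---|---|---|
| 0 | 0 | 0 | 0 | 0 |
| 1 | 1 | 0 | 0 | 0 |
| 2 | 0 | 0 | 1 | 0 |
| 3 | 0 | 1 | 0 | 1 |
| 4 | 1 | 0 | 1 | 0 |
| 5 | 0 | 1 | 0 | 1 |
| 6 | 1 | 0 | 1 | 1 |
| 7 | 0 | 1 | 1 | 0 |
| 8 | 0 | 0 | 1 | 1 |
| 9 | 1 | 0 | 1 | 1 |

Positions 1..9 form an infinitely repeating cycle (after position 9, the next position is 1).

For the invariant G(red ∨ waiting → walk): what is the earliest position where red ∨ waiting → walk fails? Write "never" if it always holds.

3

Check red ∨ waiting → walk at each position in order: 0 ✓, 1 ✓, 2 ✓.
At position 3 the labels are {red, waiting}, so red ∨ waiting → walk is false there. This is the first violation.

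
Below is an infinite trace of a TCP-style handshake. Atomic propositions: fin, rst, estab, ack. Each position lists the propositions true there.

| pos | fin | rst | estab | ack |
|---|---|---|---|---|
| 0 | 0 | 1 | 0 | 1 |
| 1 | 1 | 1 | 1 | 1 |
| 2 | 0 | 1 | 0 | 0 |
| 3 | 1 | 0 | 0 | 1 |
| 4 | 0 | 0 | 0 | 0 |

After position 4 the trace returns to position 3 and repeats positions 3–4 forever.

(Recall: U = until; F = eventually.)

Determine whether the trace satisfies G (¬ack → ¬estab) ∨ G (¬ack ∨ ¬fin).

Holds

¬ack → ¬estab holds at every position 0..4, and those are all positions ever visited, so G (¬ack → ¬estab) holds.
Positions where ¬ack holds: 2, 4.
Check ¬estab at each: 2→ok, 4→ok.
¬ack ∨ ¬fin must hold at every position from 0 onward. It fails at position 1, so G (¬ack ∨ ¬fin) is false.
At position 0: G (¬ack → ¬estab) is true; G (¬ack ∨ ¬fin) is false; so G (¬ack → ¬estab) ∨ G (¬ack ∨ ¬fin) is true.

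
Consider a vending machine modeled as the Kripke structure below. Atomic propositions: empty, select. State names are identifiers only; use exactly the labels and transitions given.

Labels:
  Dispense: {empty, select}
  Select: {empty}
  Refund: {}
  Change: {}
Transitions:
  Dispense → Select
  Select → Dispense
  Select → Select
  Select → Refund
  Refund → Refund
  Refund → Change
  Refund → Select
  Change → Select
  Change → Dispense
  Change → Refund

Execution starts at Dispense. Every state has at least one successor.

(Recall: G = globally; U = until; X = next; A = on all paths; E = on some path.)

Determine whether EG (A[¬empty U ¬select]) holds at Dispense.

States satisfying A[¬empty U ¬select]: {Select, Refund, Change}.
States satisfying EG (A[¬empty U ¬select]): {Select, Refund, Change}.
No suitable path/successor from Dispense witnesses the formula.
Dispense ∉ Sat(EG (A[¬empty U ¬select])).

Does not hold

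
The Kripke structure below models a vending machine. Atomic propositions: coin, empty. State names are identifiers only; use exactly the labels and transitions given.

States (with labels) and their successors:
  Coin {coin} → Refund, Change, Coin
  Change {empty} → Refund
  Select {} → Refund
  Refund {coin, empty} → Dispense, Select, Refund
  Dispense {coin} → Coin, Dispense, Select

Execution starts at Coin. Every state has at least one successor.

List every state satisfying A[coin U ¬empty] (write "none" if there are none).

{Coin, Select, Dispense}

States satisfying coin: {Coin, Refund, Dispense}.
States satisfying ¬empty: {Coin, Select, Dispense}.
States satisfying A[coin U ¬empty]: {Coin, Select, Dispense}.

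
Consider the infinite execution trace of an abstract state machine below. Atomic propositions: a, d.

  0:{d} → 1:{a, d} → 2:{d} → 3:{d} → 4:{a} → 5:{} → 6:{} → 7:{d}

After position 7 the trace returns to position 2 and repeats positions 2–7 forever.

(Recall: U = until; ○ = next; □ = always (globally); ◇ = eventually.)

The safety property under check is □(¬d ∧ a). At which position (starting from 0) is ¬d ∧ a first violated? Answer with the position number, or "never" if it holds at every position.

0

At position 0 the labels are {d}, so ¬d ∧ a is false there. This is the first violation.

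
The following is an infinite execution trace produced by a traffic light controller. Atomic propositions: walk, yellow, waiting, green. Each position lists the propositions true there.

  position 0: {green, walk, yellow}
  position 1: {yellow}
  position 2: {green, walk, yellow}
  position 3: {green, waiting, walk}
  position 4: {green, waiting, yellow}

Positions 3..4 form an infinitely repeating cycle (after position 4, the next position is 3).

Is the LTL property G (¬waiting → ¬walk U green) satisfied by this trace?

Yes

¬waiting → ¬walk U green holds at every position 0..4, and those are all positions ever visited, so G (¬waiting → ¬walk U green) holds.
Positions where ¬waiting holds: 0, 1, 2.
Check ¬walk U green at each: 0→ok, 1→ok, 2→ok.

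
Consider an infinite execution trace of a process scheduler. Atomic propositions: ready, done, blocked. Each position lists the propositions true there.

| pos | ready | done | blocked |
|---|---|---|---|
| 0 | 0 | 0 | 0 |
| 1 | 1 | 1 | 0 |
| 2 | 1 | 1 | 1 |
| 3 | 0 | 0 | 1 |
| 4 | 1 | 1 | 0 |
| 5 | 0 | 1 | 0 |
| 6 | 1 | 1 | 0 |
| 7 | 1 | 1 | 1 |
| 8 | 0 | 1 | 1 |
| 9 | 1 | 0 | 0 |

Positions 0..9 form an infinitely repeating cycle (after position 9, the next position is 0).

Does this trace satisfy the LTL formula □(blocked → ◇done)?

Satisfied

blocked → ◇done holds at every position 0..9, and those are all positions ever visited, so □(blocked → ◇done) holds.
Positions where blocked holds: 2, 3, 7, 8.
Check ◇done at each: 2→ok, 3→ok, 7→ok, 8→ok.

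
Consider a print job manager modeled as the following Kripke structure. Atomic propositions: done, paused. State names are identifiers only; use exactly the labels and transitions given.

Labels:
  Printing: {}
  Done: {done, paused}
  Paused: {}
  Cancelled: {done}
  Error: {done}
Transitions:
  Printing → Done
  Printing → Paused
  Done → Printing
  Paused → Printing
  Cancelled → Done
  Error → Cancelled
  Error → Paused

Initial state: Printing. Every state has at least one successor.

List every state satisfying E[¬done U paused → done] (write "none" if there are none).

{Printing, Done, Paused, Cancelled, Error}

States satisfying ¬done: {Printing, Paused}.
States satisfying paused → done: {Printing, Done, Paused, Cancelled, Error}.
States satisfying E[¬done U paused → done]: {Printing, Done, Paused, Cancelled, Error}.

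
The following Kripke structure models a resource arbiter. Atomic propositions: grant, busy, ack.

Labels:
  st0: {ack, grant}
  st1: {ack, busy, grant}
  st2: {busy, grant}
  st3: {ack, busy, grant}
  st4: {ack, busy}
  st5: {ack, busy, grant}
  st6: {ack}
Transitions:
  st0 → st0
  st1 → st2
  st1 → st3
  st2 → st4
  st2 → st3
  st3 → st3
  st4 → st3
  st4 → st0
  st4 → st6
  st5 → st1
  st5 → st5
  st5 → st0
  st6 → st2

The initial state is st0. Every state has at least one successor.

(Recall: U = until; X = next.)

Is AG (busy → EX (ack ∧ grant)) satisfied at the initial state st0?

Yes

States satisfying busy → EX (ack ∧ grant): {st0, st1, st2, st3, st4, st5, st6}.
States satisfying AG (busy → EX (ack ∧ grant)): {st0, st1, st2, st3, st4, st5, st6}.
Every state reachable from st0 satisfies busy → EX (ack ∧ grant).
st0 ∈ Sat(AG (busy → EX (ack ∧ grant))).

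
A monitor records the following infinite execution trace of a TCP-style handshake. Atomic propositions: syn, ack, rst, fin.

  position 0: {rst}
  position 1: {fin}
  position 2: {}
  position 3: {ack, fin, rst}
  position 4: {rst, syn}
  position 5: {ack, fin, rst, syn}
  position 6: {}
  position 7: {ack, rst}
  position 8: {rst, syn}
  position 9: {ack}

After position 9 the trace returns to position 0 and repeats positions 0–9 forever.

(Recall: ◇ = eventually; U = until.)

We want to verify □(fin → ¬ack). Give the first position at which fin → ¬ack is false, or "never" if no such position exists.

Check fin → ¬ack at each position in order: 0 ✓, 1 ✓, 2 ✓.
At position 3 the labels are {ack, fin, rst}, so fin → ¬ack is false there. This is the first violation.

3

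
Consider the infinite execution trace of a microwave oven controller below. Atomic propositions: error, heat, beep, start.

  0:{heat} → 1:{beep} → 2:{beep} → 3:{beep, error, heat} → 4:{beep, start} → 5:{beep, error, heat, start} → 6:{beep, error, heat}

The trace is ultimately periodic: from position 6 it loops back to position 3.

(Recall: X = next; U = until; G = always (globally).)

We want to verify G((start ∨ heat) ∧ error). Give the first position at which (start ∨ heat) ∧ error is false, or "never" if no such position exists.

0

At position 0 the labels are {heat}, so (start ∨ heat) ∧ error is false there. This is the first violation.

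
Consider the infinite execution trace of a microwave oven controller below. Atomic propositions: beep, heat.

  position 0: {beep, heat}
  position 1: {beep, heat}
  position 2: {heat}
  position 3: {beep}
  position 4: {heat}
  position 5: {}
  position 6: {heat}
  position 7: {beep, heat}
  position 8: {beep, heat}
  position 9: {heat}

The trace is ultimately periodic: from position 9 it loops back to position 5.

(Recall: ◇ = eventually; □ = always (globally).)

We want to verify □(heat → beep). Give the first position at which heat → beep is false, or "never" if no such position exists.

Check heat → beep at each position in order: 0 ✓, 1 ✓.
At position 2 the labels are {heat}, so heat → beep is false there. This is the first violation.

2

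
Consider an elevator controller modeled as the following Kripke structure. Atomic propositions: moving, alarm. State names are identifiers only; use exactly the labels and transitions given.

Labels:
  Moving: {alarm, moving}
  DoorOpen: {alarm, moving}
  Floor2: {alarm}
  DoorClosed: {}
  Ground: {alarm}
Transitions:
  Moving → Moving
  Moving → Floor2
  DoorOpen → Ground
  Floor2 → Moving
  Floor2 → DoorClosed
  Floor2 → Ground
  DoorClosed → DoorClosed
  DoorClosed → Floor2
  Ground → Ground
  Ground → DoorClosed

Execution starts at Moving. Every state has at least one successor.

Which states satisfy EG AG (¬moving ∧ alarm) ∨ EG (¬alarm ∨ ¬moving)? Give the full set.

States satisfying AG (¬moving ∧ alarm): ∅.
States satisfying EG AG (¬moving ∧ alarm): ∅.
States satisfying ¬alarm ∨ ¬moving: {Floor2, DoorClosed, Ground}.
States satisfying EG (¬alarm ∨ ¬moving): {Floor2, DoorClosed, Ground}.
States satisfying EG AG (¬moving ∧ alarm) ∨ EG (¬alarm ∨ ¬moving): {Floor2, DoorClosed, Ground}.

{Floor2, DoorClosed, Ground}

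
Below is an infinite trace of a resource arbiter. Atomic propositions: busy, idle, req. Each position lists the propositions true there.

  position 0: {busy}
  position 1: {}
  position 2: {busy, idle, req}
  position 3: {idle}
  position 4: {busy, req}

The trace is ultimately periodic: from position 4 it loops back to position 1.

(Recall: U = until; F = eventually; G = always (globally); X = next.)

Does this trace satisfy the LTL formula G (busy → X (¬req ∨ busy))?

busy → X (¬req ∨ busy) holds at every position 0..4, and those are all positions ever visited, so G (busy → X (¬req ∨ busy)) holds.
Positions where busy holds: 0, 2, 4.
Check X (¬req ∨ busy) at each: 0→ok, 2→ok, 4→ok.

Yes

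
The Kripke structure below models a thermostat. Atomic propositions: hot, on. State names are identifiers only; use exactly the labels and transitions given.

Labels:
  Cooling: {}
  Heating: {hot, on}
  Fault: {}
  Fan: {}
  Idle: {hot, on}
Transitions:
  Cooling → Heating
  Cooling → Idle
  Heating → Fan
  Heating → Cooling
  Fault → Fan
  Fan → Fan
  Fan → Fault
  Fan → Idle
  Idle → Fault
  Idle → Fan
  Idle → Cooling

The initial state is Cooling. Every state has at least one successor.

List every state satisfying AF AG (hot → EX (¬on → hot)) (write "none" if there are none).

States satisfying AG (hot → EX (¬on → hot)): ∅.
States satisfying AF AG (hot → EX (¬on → hot)): ∅.

none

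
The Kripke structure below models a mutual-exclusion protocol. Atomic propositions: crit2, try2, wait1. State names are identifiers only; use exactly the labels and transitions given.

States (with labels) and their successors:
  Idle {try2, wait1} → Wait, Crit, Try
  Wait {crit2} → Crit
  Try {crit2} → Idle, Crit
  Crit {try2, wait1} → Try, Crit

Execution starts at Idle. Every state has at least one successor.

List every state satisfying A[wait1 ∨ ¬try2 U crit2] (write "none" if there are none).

States satisfying wait1 ∨ ¬try2: {Idle, Wait, Try, Crit}.
States satisfying crit2: {Wait, Try}.
States satisfying A[wait1 ∨ ¬try2 U crit2]: {Wait, Try}.

{Wait, Try}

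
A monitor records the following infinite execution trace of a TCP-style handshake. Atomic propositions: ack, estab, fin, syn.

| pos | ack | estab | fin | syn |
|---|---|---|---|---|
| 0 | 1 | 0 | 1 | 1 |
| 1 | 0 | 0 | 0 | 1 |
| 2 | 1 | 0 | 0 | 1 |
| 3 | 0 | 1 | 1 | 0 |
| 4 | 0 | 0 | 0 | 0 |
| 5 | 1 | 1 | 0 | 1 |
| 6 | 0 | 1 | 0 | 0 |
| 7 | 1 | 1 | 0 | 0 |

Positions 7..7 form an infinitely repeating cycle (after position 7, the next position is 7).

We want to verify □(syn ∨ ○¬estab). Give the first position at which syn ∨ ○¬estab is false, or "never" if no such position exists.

4

Check syn ∨ ○¬estab at each position in order: 0 ✓, 1 ✓, 2 ✓, 3 ✓.
At position 4 the labels are {} and the next position 5 has {ack, estab, syn}, so syn ∨ ○¬estab is false there. This is the first violation.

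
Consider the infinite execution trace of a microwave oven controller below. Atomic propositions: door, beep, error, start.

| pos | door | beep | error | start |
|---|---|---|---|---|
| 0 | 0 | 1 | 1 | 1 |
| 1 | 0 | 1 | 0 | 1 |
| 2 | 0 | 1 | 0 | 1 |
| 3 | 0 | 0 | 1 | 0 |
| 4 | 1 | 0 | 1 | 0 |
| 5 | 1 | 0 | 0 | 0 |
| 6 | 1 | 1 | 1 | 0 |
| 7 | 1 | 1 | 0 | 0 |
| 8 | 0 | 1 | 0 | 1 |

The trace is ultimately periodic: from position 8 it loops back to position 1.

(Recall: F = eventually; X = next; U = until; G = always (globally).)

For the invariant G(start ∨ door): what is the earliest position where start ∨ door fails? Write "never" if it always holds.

Check start ∨ door at each position in order: 0 ✓, 1 ✓, 2 ✓.
At position 3 the labels are {error}, so start ∨ door is false there. This is the first violation.

3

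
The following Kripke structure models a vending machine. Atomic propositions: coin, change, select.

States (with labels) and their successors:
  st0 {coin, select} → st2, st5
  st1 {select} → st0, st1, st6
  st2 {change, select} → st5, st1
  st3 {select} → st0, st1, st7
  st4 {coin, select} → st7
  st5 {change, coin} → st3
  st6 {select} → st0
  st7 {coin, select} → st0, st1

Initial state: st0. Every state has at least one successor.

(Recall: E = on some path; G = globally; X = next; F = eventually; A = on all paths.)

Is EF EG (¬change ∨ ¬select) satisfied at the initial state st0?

States satisfying EG (¬change ∨ ¬select): {st0, st1, st3, st4, st5, st6, st7}.
States satisfying EF EG (¬change ∨ ¬select): {st0, st1, st2, st3, st4, st5, st6, st7}.
Some path from st0 reaches a state where EG (¬change ∨ ¬select) holds.
st0 ∈ Sat(EF EG (¬change ∨ ¬select)).

Satisfied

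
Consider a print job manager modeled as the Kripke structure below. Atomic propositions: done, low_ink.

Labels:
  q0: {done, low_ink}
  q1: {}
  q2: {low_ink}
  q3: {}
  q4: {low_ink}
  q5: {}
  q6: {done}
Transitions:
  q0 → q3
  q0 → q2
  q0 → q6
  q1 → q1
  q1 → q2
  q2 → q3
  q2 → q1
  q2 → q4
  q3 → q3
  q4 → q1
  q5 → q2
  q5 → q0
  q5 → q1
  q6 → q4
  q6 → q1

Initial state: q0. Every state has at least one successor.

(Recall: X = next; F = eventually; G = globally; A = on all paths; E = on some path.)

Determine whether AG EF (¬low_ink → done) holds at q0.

Violated

States satisfying EF (¬low_ink → done): {q0, q1, q2, q4, q5, q6}.
States satisfying AG EF (¬low_ink → done): ∅.
q3 is reachable from q0 and violates EF (¬low_ink → done), so AG fails at q0.
q0 ∉ Sat(AG EF (¬low_ink → done)).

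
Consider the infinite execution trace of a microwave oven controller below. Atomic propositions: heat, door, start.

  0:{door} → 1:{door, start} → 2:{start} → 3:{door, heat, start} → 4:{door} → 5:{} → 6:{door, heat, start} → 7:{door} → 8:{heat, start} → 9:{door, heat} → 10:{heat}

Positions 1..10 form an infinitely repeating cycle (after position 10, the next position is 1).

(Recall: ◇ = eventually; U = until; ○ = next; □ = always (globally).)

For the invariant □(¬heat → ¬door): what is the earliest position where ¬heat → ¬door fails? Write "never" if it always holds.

At position 0 the labels are {door}, so ¬heat → ¬door is false there. This is the first violation.

0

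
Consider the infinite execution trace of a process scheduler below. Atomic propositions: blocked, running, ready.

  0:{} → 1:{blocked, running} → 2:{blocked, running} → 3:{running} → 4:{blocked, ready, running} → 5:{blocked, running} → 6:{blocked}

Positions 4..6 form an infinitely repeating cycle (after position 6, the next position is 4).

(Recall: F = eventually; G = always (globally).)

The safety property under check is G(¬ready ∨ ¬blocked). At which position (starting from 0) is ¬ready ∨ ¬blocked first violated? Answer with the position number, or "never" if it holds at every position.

4

Check ¬ready ∨ ¬blocked at each position in order: 0 ✓, 1 ✓, 2 ✓, 3 ✓.
At position 4 the labels are {blocked, ready, running}, so ¬ready ∨ ¬blocked is false there. This is the first violation.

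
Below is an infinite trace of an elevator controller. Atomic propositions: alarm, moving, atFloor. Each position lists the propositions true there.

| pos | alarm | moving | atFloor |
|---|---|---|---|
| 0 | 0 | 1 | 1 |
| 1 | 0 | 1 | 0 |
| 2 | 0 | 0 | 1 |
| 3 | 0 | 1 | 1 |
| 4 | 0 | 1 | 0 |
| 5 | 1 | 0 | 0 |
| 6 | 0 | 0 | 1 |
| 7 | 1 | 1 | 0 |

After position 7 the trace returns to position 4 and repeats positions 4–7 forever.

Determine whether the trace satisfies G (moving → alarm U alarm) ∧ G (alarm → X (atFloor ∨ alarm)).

Does not hold

moving → alarm U alarm must hold at every position from 0 onward. It fails at position 0, so G (moving → alarm U alarm) is false.
Positions where moving holds: 0, 1, 3, 4, 7.
Check alarm U alarm at each: 0→fails, 1→fails, 3→fails, 4→fails, 7→ok.
alarm → X (atFloor ∨ alarm) must hold at every position from 0 onward. It fails at position 7, so G (alarm → X (atFloor ∨ alarm)) is false.
Positions where alarm holds: 5, 7.
Check X (atFloor ∨ alarm) at each: 5→ok, 7→fails.
At position 0: G (moving → alarm U alarm) is false; G (alarm → X (atFloor ∨ alarm)) is false; so G (moving → alarm U alarm) ∧ G (alarm → X (atFloor ∨ alarm)) is false.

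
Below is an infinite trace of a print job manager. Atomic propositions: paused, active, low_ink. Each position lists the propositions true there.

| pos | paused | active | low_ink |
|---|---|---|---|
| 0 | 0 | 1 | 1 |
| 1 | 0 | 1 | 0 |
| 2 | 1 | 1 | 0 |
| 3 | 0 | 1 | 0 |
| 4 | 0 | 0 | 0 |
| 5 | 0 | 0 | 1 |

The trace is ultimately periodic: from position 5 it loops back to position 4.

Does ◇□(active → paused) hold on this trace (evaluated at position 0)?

□(active → paused) holds at position 4, which is reachable from 0, so ◇□(active → paused) holds.

Yes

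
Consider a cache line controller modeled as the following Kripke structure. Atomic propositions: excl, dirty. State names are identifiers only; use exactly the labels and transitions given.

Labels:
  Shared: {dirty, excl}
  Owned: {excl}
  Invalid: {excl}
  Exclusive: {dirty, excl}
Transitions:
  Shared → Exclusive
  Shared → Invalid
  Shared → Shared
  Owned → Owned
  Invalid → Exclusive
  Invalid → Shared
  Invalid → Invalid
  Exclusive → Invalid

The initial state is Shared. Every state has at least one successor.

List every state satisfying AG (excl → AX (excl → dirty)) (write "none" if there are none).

none

States satisfying excl → AX (excl → dirty): ∅.
States satisfying AG (excl → AX (excl → dirty)): ∅.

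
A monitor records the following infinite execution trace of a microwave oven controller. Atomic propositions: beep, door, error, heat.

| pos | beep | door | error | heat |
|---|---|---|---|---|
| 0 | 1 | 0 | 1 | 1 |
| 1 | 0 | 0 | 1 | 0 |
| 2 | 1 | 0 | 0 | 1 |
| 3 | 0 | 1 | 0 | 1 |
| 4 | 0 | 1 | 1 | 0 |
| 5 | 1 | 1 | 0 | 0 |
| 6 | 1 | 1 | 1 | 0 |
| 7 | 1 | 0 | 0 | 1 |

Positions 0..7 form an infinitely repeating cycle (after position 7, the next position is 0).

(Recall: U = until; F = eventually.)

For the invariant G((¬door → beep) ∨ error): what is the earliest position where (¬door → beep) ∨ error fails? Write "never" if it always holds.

never

(¬door → beep) ∨ error holds at every position 0..7, and those are all the positions the trace ever visits, so the invariant G((¬door → beep) ∨ error) is never violated.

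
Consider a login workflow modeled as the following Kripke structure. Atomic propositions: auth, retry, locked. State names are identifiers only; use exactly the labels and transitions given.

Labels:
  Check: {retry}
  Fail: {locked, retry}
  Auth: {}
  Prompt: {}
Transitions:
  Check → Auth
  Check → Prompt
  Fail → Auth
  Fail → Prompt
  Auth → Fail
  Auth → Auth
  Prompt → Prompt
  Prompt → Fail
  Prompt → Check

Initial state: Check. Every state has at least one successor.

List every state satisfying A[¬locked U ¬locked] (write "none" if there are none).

{Check, Auth, Prompt}

States satisfying ¬locked: {Check, Auth, Prompt}.
States satisfying A[¬locked U ¬locked]: {Check, Auth, Prompt}.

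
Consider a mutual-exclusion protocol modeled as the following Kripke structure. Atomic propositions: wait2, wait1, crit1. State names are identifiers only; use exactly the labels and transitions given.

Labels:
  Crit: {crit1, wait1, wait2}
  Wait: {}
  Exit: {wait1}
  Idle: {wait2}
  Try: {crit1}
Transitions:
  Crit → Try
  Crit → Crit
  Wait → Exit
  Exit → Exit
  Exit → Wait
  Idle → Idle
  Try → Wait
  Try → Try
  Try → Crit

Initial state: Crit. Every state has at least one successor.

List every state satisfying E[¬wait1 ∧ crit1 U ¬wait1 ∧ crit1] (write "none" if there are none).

{Try}

States satisfying ¬wait1 ∧ crit1: {Try}.
States satisfying E[¬wait1 ∧ crit1 U ¬wait1 ∧ crit1]: {Try}.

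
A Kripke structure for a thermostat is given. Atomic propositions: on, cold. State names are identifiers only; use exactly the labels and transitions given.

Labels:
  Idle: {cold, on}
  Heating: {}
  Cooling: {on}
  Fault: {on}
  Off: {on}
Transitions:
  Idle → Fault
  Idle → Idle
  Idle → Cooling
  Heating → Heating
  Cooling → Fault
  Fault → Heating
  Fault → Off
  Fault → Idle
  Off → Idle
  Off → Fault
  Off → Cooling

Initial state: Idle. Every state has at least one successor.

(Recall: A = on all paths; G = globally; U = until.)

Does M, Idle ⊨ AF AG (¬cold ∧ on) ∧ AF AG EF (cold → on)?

Violated

States satisfying AG (¬cold ∧ on): ∅.
States satisfying AF AG (¬cold ∧ on): ∅.
States satisfying AG EF (cold → on): {Idle, Heating, Cooling, Fault, Off}.
States satisfying AF AG EF (cold → on): {Idle, Heating, Cooling, Fault, Off}.
States satisfying AF AG (¬cold ∧ on) ∧ AF AG EF (cold → on): ∅.
Idle ∉ Sat(AF AG (¬cold ∧ on) ∧ AF AG EF (cold → on)).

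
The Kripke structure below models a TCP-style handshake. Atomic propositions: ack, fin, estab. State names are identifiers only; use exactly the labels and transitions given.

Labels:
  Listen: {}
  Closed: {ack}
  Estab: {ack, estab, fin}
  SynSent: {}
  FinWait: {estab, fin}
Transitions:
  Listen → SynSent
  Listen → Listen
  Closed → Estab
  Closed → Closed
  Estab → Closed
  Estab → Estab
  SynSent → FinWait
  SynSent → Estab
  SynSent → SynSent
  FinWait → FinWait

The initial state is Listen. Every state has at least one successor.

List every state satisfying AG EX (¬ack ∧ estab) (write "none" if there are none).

{FinWait}

States satisfying EX (¬ack ∧ estab): {SynSent, FinWait}.
States satisfying AG EX (¬ack ∧ estab): {FinWait}.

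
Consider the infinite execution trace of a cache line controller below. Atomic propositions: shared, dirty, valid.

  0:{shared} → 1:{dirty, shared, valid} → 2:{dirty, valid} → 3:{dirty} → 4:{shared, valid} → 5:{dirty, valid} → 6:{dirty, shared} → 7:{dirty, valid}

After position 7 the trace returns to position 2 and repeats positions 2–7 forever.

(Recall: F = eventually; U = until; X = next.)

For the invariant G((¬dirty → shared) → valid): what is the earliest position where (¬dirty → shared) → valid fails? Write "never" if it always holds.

At position 0 the labels are {shared}, so (¬dirty → shared) → valid is false there. This is the first violation.

0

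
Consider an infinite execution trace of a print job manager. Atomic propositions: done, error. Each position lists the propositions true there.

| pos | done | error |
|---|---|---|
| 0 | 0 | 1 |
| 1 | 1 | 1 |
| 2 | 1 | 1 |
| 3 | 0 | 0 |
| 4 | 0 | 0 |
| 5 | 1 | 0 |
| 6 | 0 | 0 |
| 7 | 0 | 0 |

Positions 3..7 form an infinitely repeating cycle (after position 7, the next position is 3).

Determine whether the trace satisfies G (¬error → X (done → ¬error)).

Satisfied

¬error → X (done → ¬error) holds at every position 0..7, and those are all positions ever visited, so G (¬error → X (done → ¬error)) holds.
Positions where ¬error holds: 3, 4, 5, 6, 7.
Check X (done → ¬error) at each: 3→ok, 4→ok, 5→ok, 6→ok, 7→ok.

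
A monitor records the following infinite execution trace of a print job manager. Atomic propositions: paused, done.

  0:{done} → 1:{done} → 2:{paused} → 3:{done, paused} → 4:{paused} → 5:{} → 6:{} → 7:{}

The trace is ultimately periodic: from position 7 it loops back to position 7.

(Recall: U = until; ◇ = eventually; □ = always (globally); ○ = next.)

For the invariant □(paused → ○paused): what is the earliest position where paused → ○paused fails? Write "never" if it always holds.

4

Check paused → ○paused at each position in order: 0 ✓, 1 ✓, 2 ✓, 3 ✓.
At position 4 the labels are {paused} and the next position 5 has {}, so paused → ○paused is false there. This is the first violation.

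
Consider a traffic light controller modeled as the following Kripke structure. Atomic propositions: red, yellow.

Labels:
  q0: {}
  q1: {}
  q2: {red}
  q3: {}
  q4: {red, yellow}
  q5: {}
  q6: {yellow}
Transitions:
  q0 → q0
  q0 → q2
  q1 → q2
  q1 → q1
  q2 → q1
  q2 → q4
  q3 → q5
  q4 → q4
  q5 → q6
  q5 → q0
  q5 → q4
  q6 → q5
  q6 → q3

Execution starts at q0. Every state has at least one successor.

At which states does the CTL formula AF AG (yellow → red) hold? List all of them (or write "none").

{q0, q1, q2, q4}

States satisfying AG (yellow → red): {q0, q1, q2, q4}.
States satisfying AF AG (yellow → red): {q0, q1, q2, q4}.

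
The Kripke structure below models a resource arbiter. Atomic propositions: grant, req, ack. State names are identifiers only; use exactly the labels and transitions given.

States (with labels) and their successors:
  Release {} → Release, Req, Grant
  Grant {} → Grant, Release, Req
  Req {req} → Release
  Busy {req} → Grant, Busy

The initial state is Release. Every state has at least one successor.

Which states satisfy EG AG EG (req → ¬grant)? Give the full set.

{Release, Grant, Req, Busy}

States satisfying AG EG (req → ¬grant): {Release, Grant, Req, Busy}.
States satisfying EG AG EG (req → ¬grant): {Release, Grant, Req, Busy}.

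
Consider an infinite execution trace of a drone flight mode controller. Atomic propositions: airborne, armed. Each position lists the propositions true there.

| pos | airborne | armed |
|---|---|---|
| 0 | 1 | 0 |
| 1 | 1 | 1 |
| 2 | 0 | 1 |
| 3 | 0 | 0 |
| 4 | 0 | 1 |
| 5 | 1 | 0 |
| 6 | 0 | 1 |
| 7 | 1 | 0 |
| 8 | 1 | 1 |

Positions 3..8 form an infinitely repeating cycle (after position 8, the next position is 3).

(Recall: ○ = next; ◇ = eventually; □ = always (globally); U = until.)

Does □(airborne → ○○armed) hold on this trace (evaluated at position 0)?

airborne → ○○armed must hold at every position from 0 onward. It fails at position 1, so □(airborne → ○○armed) is false.
Positions where airborne holds: 0, 1, 5, 7, 8.
Check ○○armed at each: 0→ok, 1→fails, 5→fails, 7→fails, 8→ok.

Does not hold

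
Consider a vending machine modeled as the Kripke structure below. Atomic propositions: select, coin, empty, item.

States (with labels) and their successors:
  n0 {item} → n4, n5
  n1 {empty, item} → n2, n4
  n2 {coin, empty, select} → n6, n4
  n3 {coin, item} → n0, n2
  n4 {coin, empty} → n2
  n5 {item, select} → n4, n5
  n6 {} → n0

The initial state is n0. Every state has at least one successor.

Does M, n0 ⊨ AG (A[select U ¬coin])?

Violated

States satisfying A[select U ¬coin]: {n0, n1, n5, n6}.
States satisfying AG (A[select U ¬coin]): ∅.
n2 is reachable from n0 and violates A[select U ¬coin], so AG fails at n0.
n0 ∉ Sat(AG (A[select U ¬coin])).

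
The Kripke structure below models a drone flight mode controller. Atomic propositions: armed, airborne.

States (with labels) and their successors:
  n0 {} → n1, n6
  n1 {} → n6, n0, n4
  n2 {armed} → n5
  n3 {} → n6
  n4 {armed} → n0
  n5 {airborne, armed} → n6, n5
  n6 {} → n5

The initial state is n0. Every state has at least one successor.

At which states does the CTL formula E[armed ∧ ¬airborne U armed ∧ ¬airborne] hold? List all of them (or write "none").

{n2, n4}

States satisfying armed ∧ ¬airborne: {n2, n4}.
States satisfying E[armed ∧ ¬airborne U armed ∧ ¬airborne]: {n2, n4}.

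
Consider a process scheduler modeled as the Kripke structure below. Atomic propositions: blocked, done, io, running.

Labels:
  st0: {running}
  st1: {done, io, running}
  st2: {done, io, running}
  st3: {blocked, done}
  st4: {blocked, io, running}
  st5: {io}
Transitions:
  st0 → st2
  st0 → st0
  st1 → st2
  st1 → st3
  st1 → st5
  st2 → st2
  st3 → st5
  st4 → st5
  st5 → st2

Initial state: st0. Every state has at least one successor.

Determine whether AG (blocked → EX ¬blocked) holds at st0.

Holds

States satisfying blocked → EX ¬blocked: {st0, st1, st2, st3, st4, st5}.
States satisfying AG (blocked → EX ¬blocked): {st0, st1, st2, st3, st4, st5}.
Every state reachable from st0 satisfies blocked → EX ¬blocked.
st0 ∈ Sat(AG (blocked → EX ¬blocked)).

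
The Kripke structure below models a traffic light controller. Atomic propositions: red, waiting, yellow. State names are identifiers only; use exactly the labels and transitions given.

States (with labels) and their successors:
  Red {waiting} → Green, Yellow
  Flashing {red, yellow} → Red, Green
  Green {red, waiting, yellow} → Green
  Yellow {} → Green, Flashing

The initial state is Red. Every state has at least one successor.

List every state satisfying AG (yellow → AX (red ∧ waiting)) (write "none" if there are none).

{Green}

States satisfying yellow → AX (red ∧ waiting): {Red, Green, Yellow}.
States satisfying AG (yellow → AX (red ∧ waiting)): {Green}.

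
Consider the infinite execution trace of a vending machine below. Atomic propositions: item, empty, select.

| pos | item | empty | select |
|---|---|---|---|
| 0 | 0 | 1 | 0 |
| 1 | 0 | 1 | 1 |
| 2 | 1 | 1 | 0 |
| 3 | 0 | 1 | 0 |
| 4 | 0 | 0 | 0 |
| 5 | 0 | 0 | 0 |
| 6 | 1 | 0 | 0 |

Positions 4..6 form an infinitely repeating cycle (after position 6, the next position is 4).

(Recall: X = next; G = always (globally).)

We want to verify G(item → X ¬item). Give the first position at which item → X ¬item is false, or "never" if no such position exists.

item → X ¬item holds at every position 0..6, and those are all the positions the trace ever visits, so the invariant G(item → X ¬item) is never violated.

never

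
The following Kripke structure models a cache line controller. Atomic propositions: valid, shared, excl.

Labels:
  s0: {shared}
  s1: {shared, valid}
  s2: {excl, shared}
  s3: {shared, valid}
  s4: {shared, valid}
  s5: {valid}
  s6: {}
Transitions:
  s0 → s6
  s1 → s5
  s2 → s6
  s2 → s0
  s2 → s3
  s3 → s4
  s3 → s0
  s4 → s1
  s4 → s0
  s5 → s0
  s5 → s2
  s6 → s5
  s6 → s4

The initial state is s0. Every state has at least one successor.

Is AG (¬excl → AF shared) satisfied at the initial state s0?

Holds

States satisfying ¬excl → AF shared: {s0, s1, s2, s3, s4, s5, s6}.
States satisfying AG (¬excl → AF shared): {s0, s1, s2, s3, s4, s5, s6}.
Every state reachable from s0 satisfies ¬excl → AF shared.
s0 ∈ Sat(AG (¬excl → AF shared)).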